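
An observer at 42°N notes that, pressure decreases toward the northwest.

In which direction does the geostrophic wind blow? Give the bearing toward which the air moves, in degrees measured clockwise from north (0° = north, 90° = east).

045°

The pressure-gradient force points toward the northwest (bearing 315°).
Geostrophic balance: in the Northern Hemisphere the Coriolis force deflects motion to the right, so the geostrophic wind blows 90° to the right of the pressure-gradient force (low pressure on the left).
Rotating 315° by 90° clockwise gives 045° — the wind blows toward the northeast.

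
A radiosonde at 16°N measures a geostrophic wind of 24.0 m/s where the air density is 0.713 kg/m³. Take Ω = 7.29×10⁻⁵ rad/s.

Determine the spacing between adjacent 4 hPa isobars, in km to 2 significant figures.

Coriolis parameter at 16°N:
f = 2Ω sin φ = 2 × 7.29×10⁻⁵ × sin 16° = 4.02×10⁻⁵ s⁻¹
Geostrophic balance rearranged: |∂P/∂n| = f ρ V_g
|∂P/∂n| = 4.02×10⁻⁵ × 0.713 × 24.0 = 6.88×10⁻⁴ Pa/m
Isobar spacing: Δn = ΔP/|∂P/∂n| = 400 Pa / 6.88×10⁻⁴ Pa/m = 581653 m ≈ 580 km

580 km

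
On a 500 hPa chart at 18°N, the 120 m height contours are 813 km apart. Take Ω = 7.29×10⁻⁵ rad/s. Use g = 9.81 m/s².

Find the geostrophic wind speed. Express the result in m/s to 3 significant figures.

32.1 m/s

Coriolis parameter at 18°N:
f = 2Ω sin φ = 2 × 7.29×10⁻⁵ × sin 18° = 4.51×10⁻⁵ s⁻¹
Height gradient: |∂Z/∂n| = 120 m / 813000 m = 1.48×10⁻⁴
On a pressure surface, geostrophic balance gives V_g = (g/f)|∂Z/∂n|:
V_g = 9.81 × 1.48×10⁻⁴ / 4.51×10⁻⁵ = 32.1 m/s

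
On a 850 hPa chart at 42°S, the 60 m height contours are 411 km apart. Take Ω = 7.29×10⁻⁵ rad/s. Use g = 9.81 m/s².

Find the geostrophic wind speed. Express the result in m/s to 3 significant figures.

14.7 m/s

Coriolis parameter at 42°S:
f = 2Ω sin φ = 2 × 7.29×10⁻⁵ × sin 42° = 9.76×10⁻⁵ s⁻¹
Height gradient: |∂Z/∂n| = 60 m / 411000 m = 1.46×10⁻⁴
On a pressure surface, geostrophic balance gives V_g = (g/f)|∂Z/∂n|:
V_g = 9.81 × 1.46×10⁻⁴ / 9.76×10⁻⁵ = 14.7 m/s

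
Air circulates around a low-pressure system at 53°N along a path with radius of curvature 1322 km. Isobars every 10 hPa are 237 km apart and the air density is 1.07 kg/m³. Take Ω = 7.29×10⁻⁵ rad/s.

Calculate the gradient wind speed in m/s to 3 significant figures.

28.6 m/s

Coriolis parameter at 53°N:
f = 2Ω sin φ = 2 × 7.29×10⁻⁵ × sin 53° = 1.16×10⁻⁴ s⁻¹
Pressure gradient: |∂P/∂n| = 1000 Pa / 237000 m = 4.22×10⁻³ Pa/m
Geostrophic speed: V_g = |∂P/∂n|/(fρ) = 4.22×10⁻³/(1.16×10⁻⁴ × 1.07) = 33.9 m/s
Around a low, centrifugal force acts outward with Coriolis, so pressure-gradient force balances both:
(1/ρ)|∂P/∂n| = fV + V²/R  →  V² + fR·V − fR·V_g = 0
With fR = 1.16×10⁻⁴ × 1322×10³ m = 154 m/s:
V = [−fR + √((fR)² + 4 fR V_g)]/2 = [−154 + √(154² + 4×154×33.9)]/2 = 28.6 m/s
Subgeostrophic (V < V_g = 33.9 m/s), as expected around a low.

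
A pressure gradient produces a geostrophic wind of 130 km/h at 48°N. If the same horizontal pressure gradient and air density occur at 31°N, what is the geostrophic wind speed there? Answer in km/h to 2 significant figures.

190 km/h

With the same pressure gradient and density, V_g ∝ 1/f ∝ 1/sin φ.
V₂ = V₁ · sin φ₁ / sin φ₂ = 130 × sin 48° / sin 31°
V₂ = 130 × 0.7431/0.5150 = 190 km/h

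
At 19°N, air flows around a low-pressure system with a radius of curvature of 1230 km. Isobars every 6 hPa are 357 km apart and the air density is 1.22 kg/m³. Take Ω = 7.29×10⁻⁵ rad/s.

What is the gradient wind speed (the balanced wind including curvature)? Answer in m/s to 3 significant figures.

Coriolis parameter at 19°N:
f = 2Ω sin φ = 2 × 7.29×10⁻⁵ × sin 19° = 4.75×10⁻⁵ s⁻¹
Pressure gradient: |∂P/∂n| = 600 Pa / 357000 m = 1.68×10⁻³ Pa/m
Geostrophic speed: V_g = |∂P/∂n|/(fρ) = 1.68×10⁻³/(4.75×10⁻⁵ × 1.22) = 29.0 m/s
Around a low, centrifugal force acts outward with Coriolis, so pressure-gradient force balances both:
(1/ρ)|∂P/∂n| = fV + V²/R  →  V² + fR·V − fR·V_g = 0
With fR = 4.75×10⁻⁵ × 1230×10³ m = 58.4 m/s:
V = [−fR + √((fR)² + 4 fR V_g)]/2 = [−58.4 + √(58.4² + 4×58.4×29)]/2 = 21.3 m/s
Subgeostrophic (V < V_g = 29 m/s), as expected around a low.

21.3 m/s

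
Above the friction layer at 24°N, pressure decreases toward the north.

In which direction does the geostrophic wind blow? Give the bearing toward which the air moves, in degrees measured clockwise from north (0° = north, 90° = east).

090°

The pressure-gradient force points toward the north (bearing 000°).
Geostrophic balance: in the Northern Hemisphere the Coriolis force deflects motion to the right, so the geostrophic wind blows 90° to the right of the pressure-gradient force (low pressure on the left).
Rotating 000° by 90° clockwise gives 090° — the wind blows toward the east.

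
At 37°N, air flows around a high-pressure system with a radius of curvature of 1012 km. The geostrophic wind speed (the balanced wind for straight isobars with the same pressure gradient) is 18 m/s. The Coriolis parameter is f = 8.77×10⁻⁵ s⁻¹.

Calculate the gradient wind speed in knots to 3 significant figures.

Around a high, pressure-gradient force acts outward with centrifugal, so Coriolis balances both:
fV = (1/ρ)|∂P/∂n| + V²/R  →  V² − fR·V + fR·V_g = 0
With fR = 8.77×10⁻⁵ × 1012×10³ m = 88.8 m/s:
V = [fR − √((fR)² − 4 fR V_g)]/2 = [88.8 − √(88.8² − 4×88.8×18)]/2 = 25.1 m/s
Supergeostrophic (V > V_g = 18 m/s), as expected around a high.
Converting: 25.1 m/s × 1.944 = 48.8 knots

48.8 knots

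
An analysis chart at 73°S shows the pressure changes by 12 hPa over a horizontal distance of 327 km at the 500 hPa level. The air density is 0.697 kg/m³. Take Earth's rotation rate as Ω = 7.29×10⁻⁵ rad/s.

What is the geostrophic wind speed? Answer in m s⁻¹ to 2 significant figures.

Coriolis parameter at 73°S:
f = 2Ω sin φ = 2 × 7.29×10⁻⁵ × sin 73° = 1.39×10⁻⁴ s⁻¹
Pressure gradient: |∂P/∂n| = 1200 Pa / 327000 m = 3.67×10⁻³ Pa/m
Geostrophic balance (pressure-gradient force = Coriolis force):
V_g = (1/(fρ)) |∂P/∂n| = 3.67×10⁻³ / (1.39×10⁻⁴ × 0.697) = 37.8 m/s

38 m s⁻¹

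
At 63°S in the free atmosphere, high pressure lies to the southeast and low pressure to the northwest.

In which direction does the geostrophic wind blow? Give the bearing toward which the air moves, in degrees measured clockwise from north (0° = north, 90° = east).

The pressure-gradient force points toward the northwest (bearing 315°).
Geostrophic balance: in the Southern Hemisphere the Coriolis force deflects motion to the left, so the geostrophic wind blows 90° to the left of the pressure-gradient force (low pressure on the right).
Rotating 315° by 90° counterclockwise gives 225° — the wind blows toward the southwest.

225°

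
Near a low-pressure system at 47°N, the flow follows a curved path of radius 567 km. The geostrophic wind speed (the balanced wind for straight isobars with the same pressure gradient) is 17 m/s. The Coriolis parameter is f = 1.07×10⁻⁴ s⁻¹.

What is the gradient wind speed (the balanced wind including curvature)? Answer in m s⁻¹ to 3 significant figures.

13.8 m s⁻¹

Around a low, centrifugal force acts outward with Coriolis, so pressure-gradient force balances both:
(1/ρ)|∂P/∂n| = fV + V²/R  →  V² + fR·V − fR·V_g = 0
With fR = 1.07×10⁻⁴ × 567×10³ m = 60.7 m/s:
V = [−fR + √((fR)² + 4 fR V_g)]/2 = [−60.7 + √(60.7² + 4×60.7×17)]/2 = 13.8 m/s
Subgeostrophic (V < V_g = 17 m/s), as expected around a low.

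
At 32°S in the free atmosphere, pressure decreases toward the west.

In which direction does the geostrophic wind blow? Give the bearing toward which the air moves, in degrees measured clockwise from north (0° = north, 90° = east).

180°

The pressure-gradient force points toward the west (bearing 270°).
Geostrophic balance: in the Southern Hemisphere the Coriolis force deflects motion to the left, so the geostrophic wind blows 90° to the left of the pressure-gradient force (low pressure on the right).
Rotating 270° by 90° counterclockwise gives 180° — the wind blows toward the south.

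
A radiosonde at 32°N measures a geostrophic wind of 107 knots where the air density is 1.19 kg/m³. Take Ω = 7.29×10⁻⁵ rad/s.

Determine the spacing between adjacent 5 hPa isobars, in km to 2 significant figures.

99 km

Coriolis parameter at 32°N:
f = 2Ω sin φ = 2 × 7.29×10⁻⁵ × sin 32° = 7.73×10⁻⁵ s⁻¹
Wind speed in SI: 107 knots = 55.0 m/s
Geostrophic balance rearranged: |∂P/∂n| = f ρ V_g
|∂P/∂n| = 7.73×10⁻⁵ × 1.19 × 55.0 = 5.06×10⁻³ Pa/m
Isobar spacing: Δn = ΔP/|∂P/∂n| = 500 Pa / 5.06×10⁻³ Pa/m = 98795 m ≈ 99 km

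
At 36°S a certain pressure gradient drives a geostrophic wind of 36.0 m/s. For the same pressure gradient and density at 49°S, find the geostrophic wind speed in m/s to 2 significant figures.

28 m/s

With the same pressure gradient and density, V_g ∝ 1/f ∝ 1/sin φ.
V₂ = V₁ · sin φ₁ / sin φ₂ = 36.0 × sin 36° / sin 49°
V₂ = 36.0 × 0.5878/0.7547 = 28 m/s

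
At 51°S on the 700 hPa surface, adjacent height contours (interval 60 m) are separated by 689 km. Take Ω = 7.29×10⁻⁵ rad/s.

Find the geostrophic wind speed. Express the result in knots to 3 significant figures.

Coriolis parameter at 51°S:
f = 2Ω sin φ = 2 × 7.29×10⁻⁵ × sin 51° = 1.13×10⁻⁴ s⁻¹
Height gradient: |∂Z/∂n| = 60 m / 689000 m = 8.71×10⁻⁵
On a pressure surface, geostrophic balance gives V_g = (g/f)|∂Z/∂n|:
V_g = 9.81 × 8.71×10⁻⁵ / 1.13×10⁻⁴ = 7.54 m/s
Converting: 7.54 m/s × 1.944 = 14.7 knots

14.7 knots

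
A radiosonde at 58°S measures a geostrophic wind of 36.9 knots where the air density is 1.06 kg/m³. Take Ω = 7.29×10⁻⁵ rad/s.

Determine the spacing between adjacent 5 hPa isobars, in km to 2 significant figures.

Coriolis parameter at 58°S:
f = 2Ω sin φ = 2 × 7.29×10⁻⁵ × sin 58° = 1.24×10⁻⁴ s⁻¹
Wind speed in SI: 36.9 knots = 19.0 m/s
Geostrophic balance rearranged: |∂P/∂n| = f ρ V_g
|∂P/∂n| = 1.24×10⁻⁴ × 1.06 × 19.0 = 2.49×10⁻³ Pa/m
Isobar spacing: Δn = ΔP/|∂P/∂n| = 500 Pa / 2.49×10⁻³ Pa/m = 200966 m ≈ 200 km

200 km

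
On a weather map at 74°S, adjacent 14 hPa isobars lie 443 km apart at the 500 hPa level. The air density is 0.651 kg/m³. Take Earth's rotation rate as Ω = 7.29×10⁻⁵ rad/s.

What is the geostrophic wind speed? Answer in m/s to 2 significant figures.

35 m/s

Coriolis parameter at 74°S:
f = 2Ω sin φ = 2 × 7.29×10⁻⁵ × sin 74° = 1.40×10⁻⁴ s⁻¹
Pressure gradient: |∂P/∂n| = 1400 Pa / 443000 m = 3.16×10⁻³ Pa/m
Geostrophic balance (pressure-gradient force = Coriolis force):
V_g = (1/(fρ)) |∂P/∂n| = 3.16×10⁻³ / (1.40×10⁻⁴ × 0.651) = 34.6 m/s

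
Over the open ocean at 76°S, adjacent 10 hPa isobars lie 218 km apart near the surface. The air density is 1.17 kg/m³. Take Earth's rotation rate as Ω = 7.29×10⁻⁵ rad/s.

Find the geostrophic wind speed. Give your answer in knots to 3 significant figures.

Coriolis parameter at 76°S:
f = 2Ω sin φ = 2 × 7.29×10⁻⁵ × sin 76° = 1.41×10⁻⁴ s⁻¹
Pressure gradient: |∂P/∂n| = 1000 Pa / 218000 m = 4.59×10⁻³ Pa/m
Geostrophic balance (pressure-gradient force = Coriolis force):
V_g = (1/(fρ)) |∂P/∂n| = 4.59×10⁻³ / (1.41×10⁻⁴ × 1.17) = 27.7 m/s
Converting: 27.7 m/s × 1.944 = 53.9 knots

53.9 knots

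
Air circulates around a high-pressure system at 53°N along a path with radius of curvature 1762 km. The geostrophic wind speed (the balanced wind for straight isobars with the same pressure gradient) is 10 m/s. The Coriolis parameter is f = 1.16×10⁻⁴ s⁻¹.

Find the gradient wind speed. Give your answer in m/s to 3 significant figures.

10.5 m/s

Around a high, pressure-gradient force acts outward with centrifugal, so Coriolis balances both:
fV = (1/ρ)|∂P/∂n| + V²/R  →  V² − fR·V + fR·V_g = 0
With fR = 1.16×10⁻⁴ × 1762×10³ m = 204 m/s:
V = [fR − √((fR)² − 4 fR V_g)]/2 = [204 − √(204² − 4×204×10)]/2 = 10.5 m/s
Supergeostrophic (V > V_g = 10 m/s), as expected around a high.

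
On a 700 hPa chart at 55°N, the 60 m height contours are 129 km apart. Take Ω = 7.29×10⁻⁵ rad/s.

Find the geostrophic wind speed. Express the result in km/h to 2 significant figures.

Coriolis parameter at 55°N:
f = 2Ω sin φ = 2 × 7.29×10⁻⁵ × sin 55° = 1.19×10⁻⁴ s⁻¹
Height gradient: |∂Z/∂n| = 60 m / 129000 m = 4.65×10⁻⁴
On a pressure surface, geostrophic balance gives V_g = (g/f)|∂Z/∂n|:
V_g = 9.81 × 4.65×10⁻⁴ / 1.19×10⁻⁴ = 38.2 m/s
Converting: 38.2 m/s × 3.6 = 140 km/h

140 km/h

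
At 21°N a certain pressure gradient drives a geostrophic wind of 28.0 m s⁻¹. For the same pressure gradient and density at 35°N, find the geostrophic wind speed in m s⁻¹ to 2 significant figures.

With the same pressure gradient and density, V_g ∝ 1/f ∝ 1/sin φ.
V₂ = V₁ · sin φ₁ / sin φ₂ = 28.0 × sin 21° / sin 35°
V₂ = 28.0 × 0.3584/0.5736 = 17 m s⁻¹

17 m s⁻¹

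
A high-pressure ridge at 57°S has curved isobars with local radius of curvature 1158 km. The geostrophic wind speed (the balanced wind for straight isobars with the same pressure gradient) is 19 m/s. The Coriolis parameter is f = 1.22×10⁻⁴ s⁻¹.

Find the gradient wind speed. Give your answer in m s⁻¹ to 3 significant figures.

22.6 m s⁻¹

Around a high, pressure-gradient force acts outward with centrifugal, so Coriolis balances both:
fV = (1/ρ)|∂P/∂n| + V²/R  →  V² − fR·V + fR·V_g = 0
With fR = 1.22×10⁻⁴ × 1158×10³ m = 141 m/s:
V = [fR − √((fR)² − 4 fR V_g)]/2 = [141 − √(141² − 4×141×19)]/2 = 22.6 m/s
Supergeostrophic (V > V_g = 19 m/s), as expected around a high.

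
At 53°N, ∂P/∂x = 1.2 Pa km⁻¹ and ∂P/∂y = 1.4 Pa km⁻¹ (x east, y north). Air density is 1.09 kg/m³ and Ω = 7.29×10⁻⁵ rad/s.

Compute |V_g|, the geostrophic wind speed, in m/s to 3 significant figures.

14.5 m/s

Coriolis parameter at 53°N:
f = 2Ω sin φ = 2 × 7.29×10⁻⁵ × sin 53° = 1.16×10⁻⁴ s⁻¹
Component geostrophic relations (x east, y north):
u_g = −(1/(fρ)) ∂P/∂y,  v_g = (1/(fρ)) ∂P/∂x
u_g = −(1.4×10⁻³)/(1.16×10⁻⁴ × 1.09) = −11.0 m/s;  v_g = (1.2×10⁻³)/(1.16×10⁻⁴ × 1.09) = 9.45 m/s
|V_g| = √(u_g² + v_g²) = 14.5 m/s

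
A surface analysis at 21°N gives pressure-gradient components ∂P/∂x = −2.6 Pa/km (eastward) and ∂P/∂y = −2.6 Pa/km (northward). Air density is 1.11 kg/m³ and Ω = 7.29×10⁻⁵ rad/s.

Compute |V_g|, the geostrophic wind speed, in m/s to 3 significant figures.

63.4 m/s

Coriolis parameter at 21°N:
f = 2Ω sin φ = 2 × 7.29×10⁻⁵ × sin 21° = 5.23×10⁻⁵ s⁻¹
Component geostrophic relations (x east, y north):
u_g = −(1/(fρ)) ∂P/∂y,  v_g = (1/(fρ)) ∂P/∂x
u_g = −(−2.6×10⁻³)/(5.23×10⁻⁵ × 1.11) = 44.8 m/s;  v_g = (−2.6×10⁻³)/(5.23×10⁻⁵ × 1.11) = −44.8 m/s
|V_g| = √(u_g² + v_g²) = 63.4 m/s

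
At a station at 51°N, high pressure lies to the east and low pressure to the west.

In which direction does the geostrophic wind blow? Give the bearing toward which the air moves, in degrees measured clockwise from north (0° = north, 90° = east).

The pressure-gradient force points toward the west (bearing 270°).
Geostrophic balance: in the Northern Hemisphere the Coriolis force deflects motion to the right, so the geostrophic wind blows 90° to the right of the pressure-gradient force (low pressure on the left).
Rotating 270° by 90° clockwise gives 000° — the wind blows toward the north.

000°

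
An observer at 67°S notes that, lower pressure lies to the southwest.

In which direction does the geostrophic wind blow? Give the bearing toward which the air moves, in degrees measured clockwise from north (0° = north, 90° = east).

135°

The pressure-gradient force points toward the southwest (bearing 225°).
Geostrophic balance: in the Southern Hemisphere the Coriolis force deflects motion to the left, so the geostrophic wind blows 90° to the left of the pressure-gradient force (low pressure on the right).
Rotating 225° by 90° counterclockwise gives 135° — the wind blows toward the southeast.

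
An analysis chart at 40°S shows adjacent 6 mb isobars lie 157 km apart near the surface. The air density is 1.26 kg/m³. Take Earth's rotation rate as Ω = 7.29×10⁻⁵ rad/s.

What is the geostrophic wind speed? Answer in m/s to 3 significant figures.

32.4 m/s

Coriolis parameter at 40°S:
f = 2Ω sin φ = 2 × 7.29×10⁻⁵ × sin 40° = 9.37×10⁻⁵ s⁻¹
Pressure gradient: |∂P/∂n| = 600 Pa / 157000 m = 3.82×10⁻³ Pa/m
Geostrophic balance (pressure-gradient force = Coriolis force):
V_g = (1/(fρ)) |∂P/∂n| = 3.82×10⁻³ / (9.37×10⁻⁵ × 1.26) = 32.4 m/s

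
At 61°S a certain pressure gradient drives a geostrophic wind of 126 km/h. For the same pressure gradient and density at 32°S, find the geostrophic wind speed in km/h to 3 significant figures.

With the same pressure gradient and density, V_g ∝ 1/f ∝ 1/sin φ.
V₂ = V₁ · sin φ₁ / sin φ₂ = 126 × sin 61° / sin 32°
V₂ = 126 × 0.8746/0.5299 = 208 km/h

208 km/h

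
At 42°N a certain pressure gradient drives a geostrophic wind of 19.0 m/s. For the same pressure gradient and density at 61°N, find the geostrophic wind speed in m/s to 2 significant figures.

15 m/s

With the same pressure gradient and density, V_g ∝ 1/f ∝ 1/sin φ.
V₂ = V₁ · sin φ₁ / sin φ₂ = 19.0 × sin 42° / sin 61°
V₂ = 19.0 × 0.6691/0.8746 = 15 m/s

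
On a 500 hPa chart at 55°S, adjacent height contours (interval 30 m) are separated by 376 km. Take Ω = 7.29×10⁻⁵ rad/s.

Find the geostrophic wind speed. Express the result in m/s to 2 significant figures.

6.6 m/s

Coriolis parameter at 55°S:
f = 2Ω sin φ = 2 × 7.29×10⁻⁵ × sin 55° = 1.19×10⁻⁴ s⁻¹
Height gradient: |∂Z/∂n| = 30 m / 376000 m = 7.98×10⁻⁵
On a pressure surface, geostrophic balance gives V_g = (g/f)|∂Z/∂n|:
V_g = 9.81 × 7.98×10⁻⁵ / 1.19×10⁻⁴ = 6.55 m/s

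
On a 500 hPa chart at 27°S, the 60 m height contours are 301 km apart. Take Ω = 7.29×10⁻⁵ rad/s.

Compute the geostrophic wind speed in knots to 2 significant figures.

57 knots

Coriolis parameter at 27°S:
f = 2Ω sin φ = 2 × 7.29×10⁻⁵ × sin 27° = 6.62×10⁻⁵ s⁻¹
Height gradient: |∂Z/∂n| = 60 m / 301000 m = 1.99×10⁻⁴
On a pressure surface, geostrophic balance gives V_g = (g/f)|∂Z/∂n|:
V_g = 9.81 × 1.99×10⁻⁴ / 6.62×10⁻⁵ = 29.5 m/s
Converting: 29.5 m/s × 1.944 = 57 knots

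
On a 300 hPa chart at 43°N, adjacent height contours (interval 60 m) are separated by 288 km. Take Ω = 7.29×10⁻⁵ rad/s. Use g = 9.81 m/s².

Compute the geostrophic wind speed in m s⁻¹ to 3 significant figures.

20.6 m s⁻¹

Coriolis parameter at 43°N:
f = 2Ω sin φ = 2 × 7.29×10⁻⁵ × sin 43° = 9.94×10⁻⁵ s⁻¹
Height gradient: |∂Z/∂n| = 60 m / 288000 m = 2.08×10⁻⁴
On a pressure surface, geostrophic balance gives V_g = (g/f)|∂Z/∂n|:
V_g = 9.81 × 2.08×10⁻⁴ / 9.94×10⁻⁵ = 20.6 m/s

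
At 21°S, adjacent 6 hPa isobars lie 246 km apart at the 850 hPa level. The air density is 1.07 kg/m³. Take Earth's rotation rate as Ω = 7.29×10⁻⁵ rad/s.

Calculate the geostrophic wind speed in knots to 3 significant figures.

Coriolis parameter at 21°S:
f = 2Ω sin φ = 2 × 7.29×10⁻⁵ × sin 21° = 5.23×10⁻⁵ s⁻¹
Pressure gradient: |∂P/∂n| = 600 Pa / 246000 m = 2.44×10⁻³ Pa/m
Geostrophic balance (pressure-gradient force = Coriolis force):
V_g = (1/(fρ)) |∂P/∂n| = 2.44×10⁻³ / (5.23×10⁻⁵ × 1.07) = 43.6 m/s
Converting: 43.6 m/s × 1.944 = 84.8 knots

84.8 knots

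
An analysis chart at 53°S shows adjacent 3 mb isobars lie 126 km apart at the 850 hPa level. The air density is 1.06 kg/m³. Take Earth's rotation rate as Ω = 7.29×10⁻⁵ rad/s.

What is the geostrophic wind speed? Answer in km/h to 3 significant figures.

69.4 km/h

Coriolis parameter at 53°S:
f = 2Ω sin φ = 2 × 7.29×10⁻⁵ × sin 53° = 1.16×10⁻⁴ s⁻¹
Pressure gradient: |∂P/∂n| = 300 Pa / 126000 m = 2.38×10⁻³ Pa/m
Geostrophic balance (pressure-gradient force = Coriolis force):
V_g = (1/(fρ)) |∂P/∂n| = 2.38×10⁻³ / (1.16×10⁻⁴ × 1.06) = 19.3 m/s
Converting: 19.3 m/s × 3.6 = 69.4 km/h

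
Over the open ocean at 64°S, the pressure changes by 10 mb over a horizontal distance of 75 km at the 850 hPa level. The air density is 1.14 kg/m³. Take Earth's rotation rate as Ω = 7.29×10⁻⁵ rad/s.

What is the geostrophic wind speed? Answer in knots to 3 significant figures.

Coriolis parameter at 64°S:
f = 2Ω sin φ = 2 × 7.29×10⁻⁵ × sin 64° = 1.31×10⁻⁴ s⁻¹
Pressure gradient: |∂P/∂n| = 1000 Pa / 75000 m = 1.33×10⁻² Pa/m
Geostrophic balance (pressure-gradient force = Coriolis force):
V_g = (1/(fρ)) |∂P/∂n| = 1.33×10⁻² / (1.31×10⁻⁴ × 1.14) = 89.3 m/s
Converting: 89.3 m/s × 1.944 = 173 knots

173 knots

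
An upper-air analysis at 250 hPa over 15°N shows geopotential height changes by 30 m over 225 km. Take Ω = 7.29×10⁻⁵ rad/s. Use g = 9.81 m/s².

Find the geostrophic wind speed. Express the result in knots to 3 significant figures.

67.4 knots

Coriolis parameter at 15°N:
f = 2Ω sin φ = 2 × 7.29×10⁻⁵ × sin 15° = 3.77×10⁻⁵ s⁻¹
Height gradient: |∂Z/∂n| = 30 m / 225000 m = 1.33×10⁻⁴
On a pressure surface, geostrophic balance gives V_g = (g/f)|∂Z/∂n|:
V_g = 9.81 × 1.33×10⁻⁴ / 3.77×10⁻⁵ = 34.7 m/s
Converting: 34.7 m/s × 1.944 = 67.4 knots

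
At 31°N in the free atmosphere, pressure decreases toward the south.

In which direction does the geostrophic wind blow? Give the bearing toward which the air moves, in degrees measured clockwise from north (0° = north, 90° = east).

The pressure-gradient force points toward the south (bearing 180°).
Geostrophic balance: in the Northern Hemisphere the Coriolis force deflects motion to the right, so the geostrophic wind blows 90° to the right of the pressure-gradient force (low pressure on the left).
Rotating 180° by 90° clockwise gives 270° — the wind blows toward the west.

270°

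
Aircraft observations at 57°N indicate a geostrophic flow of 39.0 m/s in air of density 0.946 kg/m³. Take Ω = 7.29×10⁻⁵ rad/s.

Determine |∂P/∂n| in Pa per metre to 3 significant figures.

4.51×10⁻³ Pa/m

Coriolis parameter at 57°N:
f = 2Ω sin φ = 2 × 7.29×10⁻⁵ × sin 57° = 1.22×10⁻⁴ s⁻¹
Geostrophic balance rearranged: |∂P/∂n| = f ρ V_g
|∂P/∂n| = 1.22×10⁻⁴ × 0.946 × 39.0 = 4.51×10⁻³ Pa/m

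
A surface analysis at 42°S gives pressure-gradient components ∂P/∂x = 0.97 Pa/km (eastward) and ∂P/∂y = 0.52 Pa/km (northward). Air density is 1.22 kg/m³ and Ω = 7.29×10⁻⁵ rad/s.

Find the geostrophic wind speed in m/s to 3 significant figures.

Coriolis parameter at 42°S:
f = 2Ω sin φ = 2 × 7.29×10⁻⁵ × sin 42° = 9.76×10⁻⁵ s⁻¹
In the Southern Hemisphere f is negative: f = −9.76×10⁻⁵ s⁻¹.
Component geostrophic relations (x east, y north):
u_g = −(1/(fρ)) ∂P/∂y,  v_g = (1/(fρ)) ∂P/∂x
u_g = −(0.52×10⁻³)/(−9.76×10⁻⁵ × 1.22) = 4.37 m/s;  v_g = (0.97×10⁻³)/(−9.76×10⁻⁵ × 1.22) = −8.15 m/s
|V_g| = √(u_g² + v_g²) = 9.25 m/s

9.25 m/s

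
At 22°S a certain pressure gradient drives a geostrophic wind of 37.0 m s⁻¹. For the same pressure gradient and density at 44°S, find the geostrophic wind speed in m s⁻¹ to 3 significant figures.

20.0 m s⁻¹

With the same pressure gradient and density, V_g ∝ 1/f ∝ 1/sin φ.
V₂ = V₁ · sin φ₁ / sin φ₂ = 37.0 × sin 22° / sin 44°
V₂ = 37.0 × 0.3746/0.6947 = 20.0 m s⁻¹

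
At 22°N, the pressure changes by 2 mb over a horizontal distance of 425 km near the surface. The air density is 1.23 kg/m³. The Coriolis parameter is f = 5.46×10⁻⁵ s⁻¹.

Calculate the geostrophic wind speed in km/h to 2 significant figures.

Pressure gradient: |∂P/∂n| = 200 Pa / 425000 m = 4.71×10⁻⁴ Pa/m
Geostrophic balance (pressure-gradient force = Coriolis force):
V_g = (1/(fρ)) |∂P/∂n| = 4.71×10⁻⁴ / (5.46×10⁻⁵ × 1.23) = 7.01 m/s
Converting: 7.01 m/s × 3.6 = 25 km/h

25 km/h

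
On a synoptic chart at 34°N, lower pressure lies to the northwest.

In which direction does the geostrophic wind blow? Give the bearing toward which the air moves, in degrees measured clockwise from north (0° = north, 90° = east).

045°

The pressure-gradient force points toward the northwest (bearing 315°).
Geostrophic balance: in the Northern Hemisphere the Coriolis force deflects motion to the right, so the geostrophic wind blows 90° to the right of the pressure-gradient force (low pressure on the left).
Rotating 315° by 90° clockwise gives 045° — the wind blows toward the northeast.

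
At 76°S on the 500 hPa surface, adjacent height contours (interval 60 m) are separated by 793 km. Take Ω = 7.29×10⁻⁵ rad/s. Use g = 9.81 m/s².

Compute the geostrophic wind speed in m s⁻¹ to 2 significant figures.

Coriolis parameter at 76°S:
f = 2Ω sin φ = 2 × 7.29×10⁻⁵ × sin 76° = 1.41×10⁻⁴ s⁻¹
Height gradient: |∂Z/∂n| = 60 m / 793000 m = 7.57×10⁻⁵
On a pressure surface, geostrophic balance gives V_g = (g/f)|∂Z/∂n|:
V_g = 9.81 × 7.57×10⁻⁵ / 1.41×10⁻⁴ = 5.25 m/s

5.2 m s⁻¹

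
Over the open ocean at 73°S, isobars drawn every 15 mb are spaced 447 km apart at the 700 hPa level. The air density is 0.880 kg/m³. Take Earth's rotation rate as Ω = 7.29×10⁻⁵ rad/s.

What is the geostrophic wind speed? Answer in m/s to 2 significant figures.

Coriolis parameter at 73°S:
f = 2Ω sin φ = 2 × 7.29×10⁻⁵ × sin 73° = 1.39×10⁻⁴ s⁻¹
Pressure gradient: |∂P/∂n| = 1500 Pa / 447000 m = 3.36×10⁻³ Pa/m
Geostrophic balance (pressure-gradient force = Coriolis force):
V_g = (1/(fρ)) |∂P/∂n| = 3.36×10⁻³ / (1.39×10⁻⁴ × 0.880) = 27.3 m/s

27 m/s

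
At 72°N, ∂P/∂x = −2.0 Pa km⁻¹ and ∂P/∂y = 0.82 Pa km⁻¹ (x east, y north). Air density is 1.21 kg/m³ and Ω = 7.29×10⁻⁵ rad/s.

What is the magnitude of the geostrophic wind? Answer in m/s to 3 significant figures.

12.9 m/s

Coriolis parameter at 72°N:
f = 2Ω sin φ = 2 × 7.29×10⁻⁵ × sin 72° = 1.39×10⁻⁴ s⁻¹
Component geostrophic relations (x east, y north):
u_g = −(1/(fρ)) ∂P/∂y,  v_g = (1/(fρ)) ∂P/∂x
u_g = −(0.82×10⁻³)/(1.39×10⁻⁴ × 1.21) = −4.89 m/s;  v_g = (−2.0×10⁻³)/(1.39×10⁻⁴ × 1.21) = −11.9 m/s
|V_g| = √(u_g² + v_g²) = 12.9 m/s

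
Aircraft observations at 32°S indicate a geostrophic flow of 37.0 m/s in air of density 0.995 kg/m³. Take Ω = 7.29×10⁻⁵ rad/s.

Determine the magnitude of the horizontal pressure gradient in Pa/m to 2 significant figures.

Coriolis parameter at 32°S:
f = 2Ω sin φ = 2 × 7.29×10⁻⁵ × sin 32° = 7.73×10⁻⁵ s⁻¹
Geostrophic balance rearranged: |∂P/∂n| = f ρ V_g
|∂P/∂n| = 7.73×10⁻⁵ × 0.995 × 37.0 = 2.84×10⁻³ Pa/m

2.8×10⁻³ Pa/m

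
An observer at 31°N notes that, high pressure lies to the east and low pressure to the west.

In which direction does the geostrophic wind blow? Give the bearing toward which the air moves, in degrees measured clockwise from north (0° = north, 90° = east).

000°

The pressure-gradient force points toward the west (bearing 270°).
Geostrophic balance: in the Northern Hemisphere the Coriolis force deflects motion to the right, so the geostrophic wind blows 90° to the right of the pressure-gradient force (low pressure on the left).
Rotating 270° by 90° clockwise gives 000° — the wind blows toward the north.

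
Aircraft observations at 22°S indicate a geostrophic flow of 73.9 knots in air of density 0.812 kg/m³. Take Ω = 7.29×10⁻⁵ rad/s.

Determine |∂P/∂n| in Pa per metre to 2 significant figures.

Coriolis parameter at 22°S:
f = 2Ω sin φ = 2 × 7.29×10⁻⁵ × sin 22° = 5.46×10⁻⁵ s⁻¹
Wind speed in SI: 73.9 knots = 38.0 m/s
Geostrophic balance rearranged: |∂P/∂n| = f ρ V_g
|∂P/∂n| = 5.46×10⁻⁵ × 0.812 × 38.0 = 1.69×10⁻³ Pa/m

1.7×10⁻³ Pa/m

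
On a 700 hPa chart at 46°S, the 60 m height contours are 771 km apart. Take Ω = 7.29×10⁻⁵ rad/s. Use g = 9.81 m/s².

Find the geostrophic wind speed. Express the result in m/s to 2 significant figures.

7.3 m/s

Coriolis parameter at 46°S:
f = 2Ω sin φ = 2 × 7.29×10⁻⁵ × sin 46° = 1.05×10⁻⁴ s⁻¹
Height gradient: |∂Z/∂n| = 60 m / 771000 m = 7.78×10⁻⁵
On a pressure surface, geostrophic balance gives V_g = (g/f)|∂Z/∂n|:
V_g = 9.81 × 7.78×10⁻⁵ / 1.05×10⁻⁴ = 7.28 m/s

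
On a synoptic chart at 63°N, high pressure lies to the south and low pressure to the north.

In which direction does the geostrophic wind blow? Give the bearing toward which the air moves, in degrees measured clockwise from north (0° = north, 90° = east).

The pressure-gradient force points toward the north (bearing 000°).
Geostrophic balance: in the Northern Hemisphere the Coriolis force deflects motion to the right, so the geostrophic wind blows 90° to the right of the pressure-gradient force (low pressure on the left).
Rotating 000° by 90° clockwise gives 090° — the wind blows toward the east.

090°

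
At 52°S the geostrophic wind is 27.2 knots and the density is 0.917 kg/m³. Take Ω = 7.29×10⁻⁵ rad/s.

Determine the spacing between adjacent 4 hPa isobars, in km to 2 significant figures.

Coriolis parameter at 52°S:
f = 2Ω sin φ = 2 × 7.29×10⁻⁵ × sin 52° = 1.15×10⁻⁴ s⁻¹
Wind speed in SI: 27.2 knots = 14.0 m/s
Geostrophic balance rearranged: |∂P/∂n| = f ρ V_g
|∂P/∂n| = 1.15×10⁻⁴ × 0.917 × 14.0 = 1.47×10⁻³ Pa/m
Isobar spacing: Δn = ΔP/|∂P/∂n| = 400 Pa / 1.47×10⁻³ Pa/m = 271328 m ≈ 270 km

270 km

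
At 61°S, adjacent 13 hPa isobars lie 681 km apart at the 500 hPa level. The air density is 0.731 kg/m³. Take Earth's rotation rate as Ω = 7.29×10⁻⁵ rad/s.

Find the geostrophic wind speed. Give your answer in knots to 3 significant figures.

39.8 knots

Coriolis parameter at 61°S:
f = 2Ω sin φ = 2 × 7.29×10⁻⁵ × sin 61° = 1.28×10⁻⁴ s⁻¹
Pressure gradient: |∂P/∂n| = 1300 Pa / 681000 m = 1.91×10⁻³ Pa/m
Geostrophic balance (pressure-gradient force = Coriolis force):
V_g = (1/(fρ)) |∂P/∂n| = 1.91×10⁻³ / (1.28×10⁻⁴ × 0.731) = 20.5 m/s
Converting: 20.5 m/s × 1.944 = 39.8 knots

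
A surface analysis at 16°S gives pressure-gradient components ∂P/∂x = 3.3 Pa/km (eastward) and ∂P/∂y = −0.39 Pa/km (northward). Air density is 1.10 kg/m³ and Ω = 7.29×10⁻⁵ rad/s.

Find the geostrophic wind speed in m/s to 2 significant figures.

Coriolis parameter at 16°S:
f = 2Ω sin φ = 2 × 7.29×10⁻⁵ × sin 16° = 4.02×10⁻⁵ s⁻¹
In the Southern Hemisphere f is negative: f = −4.02×10⁻⁵ s⁻¹.
Component geostrophic relations (x east, y north):
u_g = −(1/(fρ)) ∂P/∂y,  v_g = (1/(fρ)) ∂P/∂x
u_g = −(−0.39×10⁻³)/(−4.02×10⁻⁵ × 1.10) = −8.82 m/s;  v_g = (3.3×10⁻³)/(−4.02×10⁻⁵ × 1.10) = −74.6 m/s
|V_g| = √(u_g² + v_g²) = 75.2 m/s

75 m/s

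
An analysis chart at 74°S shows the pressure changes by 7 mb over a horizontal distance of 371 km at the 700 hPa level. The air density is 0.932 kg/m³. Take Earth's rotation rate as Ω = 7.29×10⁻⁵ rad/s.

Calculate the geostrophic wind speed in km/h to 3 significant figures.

52.0 km/h

Coriolis parameter at 74°S:
f = 2Ω sin φ = 2 × 7.29×10⁻⁵ × sin 74° = 1.40×10⁻⁴ s⁻¹
Pressure gradient: |∂P/∂n| = 700 Pa / 371000 m = 1.89×10⁻³ Pa/m
Geostrophic balance (pressure-gradient force = Coriolis force):
V_g = (1/(fρ)) |∂P/∂n| = 1.89×10⁻³ / (1.40×10⁻⁴ × 0.932) = 14.4 m/s
Converting: 14.4 m/s × 3.6 = 52.0 km/h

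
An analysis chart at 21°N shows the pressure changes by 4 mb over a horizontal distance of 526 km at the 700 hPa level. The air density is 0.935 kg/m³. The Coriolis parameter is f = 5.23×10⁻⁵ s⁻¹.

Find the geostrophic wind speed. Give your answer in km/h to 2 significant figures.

Pressure gradient: |∂P/∂n| = 400 Pa / 526000 m = 7.60×10⁻⁴ Pa/m
Geostrophic balance (pressure-gradient force = Coriolis force):
V_g = (1/(fρ)) |∂P/∂n| = 7.60×10⁻⁴ / (5.23×10⁻⁵ × 0.935) = 15.6 m/s
Converting: 15.6 m/s × 3.6 = 56 km/h

56 km/h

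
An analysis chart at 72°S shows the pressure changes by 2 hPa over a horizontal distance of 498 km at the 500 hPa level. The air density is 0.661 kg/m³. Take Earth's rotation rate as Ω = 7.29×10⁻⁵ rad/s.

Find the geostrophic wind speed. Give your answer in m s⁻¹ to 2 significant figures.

Coriolis parameter at 72°S:
f = 2Ω sin φ = 2 × 7.29×10⁻⁵ × sin 72° = 1.39×10⁻⁴ s⁻¹
Pressure gradient: |∂P/∂n| = 200 Pa / 498000 m = 4.02×10⁻⁴ Pa/m
Geostrophic balance (pressure-gradient force = Coriolis force):
V_g = (1/(fρ)) |∂P/∂n| = 4.02×10⁻⁴ / (1.39×10⁻⁴ × 0.661) = 4.38 m/s

4.4 m s⁻¹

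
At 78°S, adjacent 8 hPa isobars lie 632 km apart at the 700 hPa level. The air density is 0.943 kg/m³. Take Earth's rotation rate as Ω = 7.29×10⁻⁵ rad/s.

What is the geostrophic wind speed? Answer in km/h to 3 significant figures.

Coriolis parameter at 78°S:
f = 2Ω sin φ = 2 × 7.29×10⁻⁵ × sin 78° = 1.43×10⁻⁴ s⁻¹
Pressure gradient: |∂P/∂n| = 800 Pa / 632000 m = 1.27×10⁻³ Pa/m
Geostrophic balance (pressure-gradient force = Coriolis force):
V_g = (1/(fρ)) |∂P/∂n| = 1.27×10⁻³ / (1.43×10⁻⁴ × 0.943) = 9.41 m/s
Converting: 9.41 m/s × 3.6 = 33.9 km/h

33.9 km/h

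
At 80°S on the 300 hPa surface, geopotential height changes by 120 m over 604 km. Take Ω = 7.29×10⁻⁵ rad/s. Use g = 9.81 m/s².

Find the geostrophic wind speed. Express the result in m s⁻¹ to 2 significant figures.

Coriolis parameter at 80°S:
f = 2Ω sin φ = 2 × 7.29×10⁻⁵ × sin 80° = 1.44×10⁻⁴ s⁻¹
Height gradient: |∂Z/∂n| = 120 m / 604000 m = 1.99×10⁻⁴
On a pressure surface, geostrophic balance gives V_g = (g/f)|∂Z/∂n|:
V_g = 9.81 × 1.99×10⁻⁴ / 1.44×10⁻⁴ = 13.6 m/s

14 m s⁻¹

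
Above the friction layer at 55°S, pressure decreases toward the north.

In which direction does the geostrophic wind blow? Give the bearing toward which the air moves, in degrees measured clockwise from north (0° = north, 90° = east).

270°

The pressure-gradient force points toward the north (bearing 000°).
Geostrophic balance: in the Southern Hemisphere the Coriolis force deflects motion to the left, so the geostrophic wind blows 90° to the left of the pressure-gradient force (low pressure on the right).
Rotating 000° by 90° counterclockwise gives 270° — the wind blows toward the west.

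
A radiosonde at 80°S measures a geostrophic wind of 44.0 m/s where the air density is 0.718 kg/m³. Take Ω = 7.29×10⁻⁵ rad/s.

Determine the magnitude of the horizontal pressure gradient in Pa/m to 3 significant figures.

4.54×10⁻³ Pa/m

Coriolis parameter at 80°S:
f = 2Ω sin φ = 2 × 7.29×10⁻⁵ × sin 80° = 1.44×10⁻⁴ s⁻¹
Geostrophic balance rearranged: |∂P/∂n| = f ρ V_g
|∂P/∂n| = 1.44×10⁻⁴ × 0.718 × 44.0 = 4.54×10⁻³ Pa/m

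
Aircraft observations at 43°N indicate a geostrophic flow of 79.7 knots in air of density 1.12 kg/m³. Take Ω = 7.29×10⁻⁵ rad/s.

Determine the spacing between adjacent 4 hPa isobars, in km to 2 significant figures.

88 km

Coriolis parameter at 43°N:
f = 2Ω sin φ = 2 × 7.29×10⁻⁵ × sin 43° = 9.94×10⁻⁵ s⁻¹
Wind speed in SI: 79.7 knots = 41.0 m/s
Geostrophic balance rearranged: |∂P/∂n| = f ρ V_g
|∂P/∂n| = 9.94×10⁻⁵ × 1.12 × 41.0 = 4.57×10⁻³ Pa/m
Isobar spacing: Δn = ΔP/|∂P/∂n| = 400 Pa / 4.57×10⁻³ Pa/m = 87600 m ≈ 88 km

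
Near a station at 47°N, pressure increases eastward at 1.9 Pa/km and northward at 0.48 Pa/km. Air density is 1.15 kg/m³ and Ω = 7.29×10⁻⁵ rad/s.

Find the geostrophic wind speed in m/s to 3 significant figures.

Coriolis parameter at 47°N:
f = 2Ω sin φ = 2 × 7.29×10⁻⁵ × sin 47° = 1.07×10⁻⁴ s⁻¹
Component geostrophic relations (x east, y north):
u_g = −(1/(fρ)) ∂P/∂y,  v_g = (1/(fρ)) ∂P/∂x
u_g = −(0.48×10⁻³)/(1.07×10⁻⁴ × 1.15) = −3.91 m/s;  v_g = (1.9×10⁻³)/(1.07×10⁻⁴ × 1.15) = 15.5 m/s
|V_g| = √(u_g² + v_g²) = 16.0 m/s

16.0 m/s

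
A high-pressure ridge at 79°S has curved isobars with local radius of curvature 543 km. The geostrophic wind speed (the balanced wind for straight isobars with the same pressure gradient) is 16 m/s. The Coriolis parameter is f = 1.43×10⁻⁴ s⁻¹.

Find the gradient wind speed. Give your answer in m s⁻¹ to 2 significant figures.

23 m s⁻¹

Around a high, pressure-gradient force acts outward with centrifugal, so Coriolis balances both:
fV = (1/ρ)|∂P/∂n| + V²/R  →  V² − fR·V + fR·V_g = 0
With fR = 1.43×10⁻⁴ × 543×10³ m = 77.6 m/s:
V = [fR − √((fR)² − 4 fR V_g)]/2 = [77.6 − √(77.6² − 4×77.6×16)]/2 = 22.5 m/s
Supergeostrophic (V > V_g = 16 m/s), as expected around a high.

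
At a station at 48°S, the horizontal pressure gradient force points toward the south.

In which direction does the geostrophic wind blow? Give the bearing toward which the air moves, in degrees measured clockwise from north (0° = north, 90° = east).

The pressure-gradient force points toward the south (bearing 180°).
Geostrophic balance: in the Southern Hemisphere the Coriolis force deflects motion to the left, so the geostrophic wind blows 90° to the left of the pressure-gradient force (low pressure on the right).
Rotating 180° by 90° counterclockwise gives 090° — the wind blows toward the east.

090°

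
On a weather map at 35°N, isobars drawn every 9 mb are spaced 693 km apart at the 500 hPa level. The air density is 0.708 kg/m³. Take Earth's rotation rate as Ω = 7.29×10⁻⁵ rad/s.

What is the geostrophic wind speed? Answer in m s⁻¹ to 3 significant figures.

21.9 m s⁻¹

Coriolis parameter at 35°N:
f = 2Ω sin φ = 2 × 7.29×10⁻⁵ × sin 35° = 8.36×10⁻⁵ s⁻¹
Pressure gradient: |∂P/∂n| = 900 Pa / 693000 m = 1.30×10⁻³ Pa/m
Geostrophic balance (pressure-gradient force = Coriolis force):
V_g = (1/(fρ)) |∂P/∂n| = 1.30×10⁻³ / (8.36×10⁻⁵ × 0.708) = 21.9 m/s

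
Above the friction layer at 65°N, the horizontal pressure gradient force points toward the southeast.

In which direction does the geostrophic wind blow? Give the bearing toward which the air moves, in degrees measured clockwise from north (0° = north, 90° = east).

The pressure-gradient force points toward the southeast (bearing 135°).
Geostrophic balance: in the Northern Hemisphere the Coriolis force deflects motion to the right, so the geostrophic wind blows 90° to the right of the pressure-gradient force (low pressure on the left).
Rotating 135° by 90° clockwise gives 225° — the wind blows toward the southwest.

225°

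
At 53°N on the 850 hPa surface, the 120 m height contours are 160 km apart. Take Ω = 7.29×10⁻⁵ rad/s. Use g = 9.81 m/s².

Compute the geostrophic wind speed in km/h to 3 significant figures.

227 km/h

Coriolis parameter at 53°N:
f = 2Ω sin φ = 2 × 7.29×10⁻⁵ × sin 53° = 1.16×10⁻⁴ s⁻¹
Height gradient: |∂Z/∂n| = 120 m / 160000 m = 7.50×10⁻⁴
On a pressure surface, geostrophic balance gives V_g = (g/f)|∂Z/∂n|:
V_g = 9.81 × 7.50×10⁻⁴ / 1.16×10⁻⁴ = 63.2 m/s
Converting: 63.2 m/s × 3.6 = 227 km/h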